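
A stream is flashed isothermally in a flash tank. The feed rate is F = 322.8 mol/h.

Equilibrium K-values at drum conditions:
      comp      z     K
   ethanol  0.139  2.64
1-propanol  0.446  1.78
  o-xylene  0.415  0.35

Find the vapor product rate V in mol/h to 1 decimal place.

V = 149.1 mol/h

Rachford–Rice: g(β) = Σ zᵢ(Kᵢ−1)/(1+β(Kᵢ−1)) = 0.
Feasibility: ΣzᵢKᵢ = 1.306, Σzᵢ/Kᵢ = 1.489 — both > 1, two phases present.
Newton–Raphson from β = 0.61:
  β = 0.610: g = -0.0973, g' = -0.699 → β = 0.471
  β = 0.471: g = -0.0057, g' = -0.628 → β = 0.462
Converged at β = 0.462.
Then V = β·F = 0.4618·322.8 = 149.1 mol/h and L = F − V = 173.7 mol/h.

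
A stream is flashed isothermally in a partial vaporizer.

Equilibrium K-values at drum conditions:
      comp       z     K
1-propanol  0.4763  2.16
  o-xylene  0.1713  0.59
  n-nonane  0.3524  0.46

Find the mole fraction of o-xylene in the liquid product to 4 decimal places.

Material balance + equilibrium reduce to Σ zᵢ(Kᵢ−1)/(1+V/F(Kᵢ−1)) = 0.
g(0) = ΣzᵢKᵢ − 1 = 0.2920 and g(1) = 1 − Σzᵢ/Kᵢ = -0.2769, so a root lies in (0, 1).
Iterate (Newton) starting at V/F = 0.54:
  V/F = 0.5400: g = -0.01912, g' = -0.4946 → V/F = 0.5013
Converged at V/F = 0.5013.
Compositions from xᵢ = zᵢ/(1+V/F(Kᵢ−1)), yᵢ = Kᵢxᵢ:
  1-propanol: x = 0.3012, y = 0.6505
  o-xylene: x = 0.2156, y = 0.1272
  n-nonane: x = 0.4832, y = 0.2223

x_o-xylene = 0.2156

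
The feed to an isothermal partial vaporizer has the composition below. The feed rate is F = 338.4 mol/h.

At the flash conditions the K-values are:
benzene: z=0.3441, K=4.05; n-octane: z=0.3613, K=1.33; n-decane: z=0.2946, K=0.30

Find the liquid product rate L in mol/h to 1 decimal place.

L = 91.5 mol/h

Iterate (Newton) starting at β = 0.38:
  β = 0.3800: g = 0.31110, g' = -0.9857 → β = 0.6956
  β = 0.6956: g = 0.03125, g' = -0.9029 → β = 0.7302
  β = 0.7302: g = -0.00056, g' = -0.9370 → β = 0.7296
Converged at β = 0.7296.
Then V = β·F = 0.7296·338.4 = 246.9 mol/h and L = F − V = 91.5 mol/h.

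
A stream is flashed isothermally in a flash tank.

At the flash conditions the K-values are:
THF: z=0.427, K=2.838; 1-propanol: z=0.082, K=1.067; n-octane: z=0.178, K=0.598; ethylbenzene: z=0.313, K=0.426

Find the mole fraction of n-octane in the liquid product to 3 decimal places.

Material balance + equilibrium reduce to Σ zᵢ(Kᵢ−1)/(1+ψ(Kᵢ−1)) = 0.
Check two-phase: ΣzᵢKᵢ = 1.539 > 1 and Σzᵢ/Kᵢ = 1.260 > 1, so g(0) = 0.539 > 0 and g(1) = -0.260 < 0.
Newton iteration, ψ⁰ = 0.48:
  ψ = 0.480: g = 0.0856, g' = -0.648 → ψ = 0.612
  ψ = 0.612: g = 0.0027, g' = -0.615 → ψ = 0.617
Converged at ψ = 0.617.
Compositions from xᵢ = zᵢ/(1+ψ(Kᵢ−1)), yᵢ = Kᵢxᵢ:
  THF: x = 0.200, y = 0.568
  1-propanol: x = 0.079, y = 0.084
  n-octane: x = 0.237, y = 0.142
  ethylbenzene: x = 0.484, y = 0.206

x_n-octane = 0.237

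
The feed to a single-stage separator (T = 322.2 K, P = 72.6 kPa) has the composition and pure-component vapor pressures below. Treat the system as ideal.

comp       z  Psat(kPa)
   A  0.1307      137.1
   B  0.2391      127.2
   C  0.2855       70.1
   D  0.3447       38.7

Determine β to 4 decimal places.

β = 0.4642

Raoult's law: Kᵢ = Pᵢˢᵃᵗ/P = Pᵢˢᵃᵗ/72.6.
  K_A = 137.1/72.6 = 1.888430, K_B = 127.2/72.6 = 1.752066, K_C = 70.1/72.6 = 0.965565, K_D = 38.7/72.6 = 0.533058
Rachford–Rice: g(β) = Σ zᵢ(Kᵢ−1)/(1+β(Kᵢ−1)) = 0.
g(0) = ΣzᵢKᵢ − 1 = 0.1252 and g(1) = 1 − Σzᵢ/Kᵢ = -0.1480, so a root lies in (0, 1).
Newton–Raphson from β = 0.46:
  β = 0.4600: g = 0.00106, g' = -0.2489 → β = 0.4642
Converged at β = 0.4642.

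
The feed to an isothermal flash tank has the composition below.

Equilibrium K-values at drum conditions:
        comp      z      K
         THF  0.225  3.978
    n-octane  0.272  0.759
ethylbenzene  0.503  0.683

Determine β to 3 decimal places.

β = 0.513

Rachford–Rice: g(β) = Σ zᵢ(Kᵢ−1)/(1+β(Kᵢ−1)) = 0.
g(0) = ΣzᵢKᵢ − 1 = 0.445 and g(1) = 1 − Σzᵢ/Kᵢ = -0.151, so a root lies in (0, 1).
Newton–Raphson from β = 0.5:
  β = 0.500: g = 0.0052, g' = -0.414 → β = 0.513
Converged at β = 0.513.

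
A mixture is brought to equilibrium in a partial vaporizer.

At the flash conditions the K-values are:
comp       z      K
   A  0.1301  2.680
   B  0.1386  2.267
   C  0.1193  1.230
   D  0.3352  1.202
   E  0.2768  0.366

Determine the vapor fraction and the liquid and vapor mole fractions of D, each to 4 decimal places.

Let ψ = V/F and solve Σ zᵢ(Kᵢ−1)/(1+ψ(Kᵢ−1)) = 0.
Check two-phase: ΣzᵢKᵢ = 1.3138 > 1 and Σzᵢ/Kᵢ = 1.2418 > 1, so g(0) = 0.3138 > 0 and g(1) = -0.2418 < 0.
Iterate (Newton) starting at ψ = 0.57:
  ψ = 0.5700: g = 0.02380, g' = -0.4596 → ψ = 0.6218
  ψ = 0.6218: g = -0.00040, g' = -0.4763 → ψ = 0.6209
Converged at ψ = 0.6209.
Compositions from xᵢ = zᵢ/(1+ψ(Kᵢ−1)), yᵢ = Kᵢxᵢ:
  A: x = 0.0637, y = 0.1707
  B: x = 0.0776, y = 0.1759
  C: x = 0.1044, y = 0.1284
  D: x = 0.2978, y = 0.3580
  E: x = 0.4565, y = 0.1671

ψ = 0.6209, x_D = 0.2978, y_D = 0.3580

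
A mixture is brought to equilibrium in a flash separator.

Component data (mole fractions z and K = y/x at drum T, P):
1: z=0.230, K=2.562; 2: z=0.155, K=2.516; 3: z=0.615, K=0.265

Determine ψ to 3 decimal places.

Iterate (Newton) starting at ψ = 0.44:
  ψ = 0.440: g = -0.3142, g' = -1.051 → ψ = 0.141
  ψ = 0.141: g = -0.0163, g' = -1.032 → ψ = 0.125
Converged at ψ = 0.125.

ψ = 0.125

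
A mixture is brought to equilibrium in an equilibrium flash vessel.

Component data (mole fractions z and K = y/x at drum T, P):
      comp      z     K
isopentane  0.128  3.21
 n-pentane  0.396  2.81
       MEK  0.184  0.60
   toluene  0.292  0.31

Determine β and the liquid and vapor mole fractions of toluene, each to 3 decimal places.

β = 0.628, x_toluene = 0.515, y_toluene = 0.160

Let β = V/F and solve Σ zᵢ(Kᵢ−1)/(1+β(Kᵢ−1)) = 0.
Feasibility: ΣzᵢKᵢ = 1.725, Σzᵢ/Kᵢ = 1.429 — both > 1, two phases present.
Newton–Raphson from β = 0.5:
  β = 0.500: g = 0.1110, g' = -0.869 → β = 0.628
Converged at β = 0.628.
Compositions from xᵢ = zᵢ/(1+β(Kᵢ−1)), yᵢ = Kᵢxᵢ:
  isopentane: x = 0.054, y = 0.172
  n-pentane: x = 0.185, y = 0.521
  MEK: x = 0.246, y = 0.147
  toluene: x = 0.515, y = 0.160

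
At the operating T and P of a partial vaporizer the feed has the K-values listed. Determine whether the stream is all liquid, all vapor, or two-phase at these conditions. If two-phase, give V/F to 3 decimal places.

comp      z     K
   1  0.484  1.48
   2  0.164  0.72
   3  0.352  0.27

ΣzᵢKᵢ = 0.929; Σzᵢ/Kᵢ = 1.859.
Since ΣzᵢKᵢ < 1 the mixture is below its bubble point — single liquid phase.

all liquid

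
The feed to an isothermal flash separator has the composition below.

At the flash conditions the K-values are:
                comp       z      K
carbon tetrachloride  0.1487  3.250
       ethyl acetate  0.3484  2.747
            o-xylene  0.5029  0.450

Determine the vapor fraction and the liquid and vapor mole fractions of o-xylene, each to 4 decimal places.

Rachford–Rice: g(ψ) = Σ zᵢ(Kᵢ−1)/(1+ψ(Kᵢ−1)) = 0.
Feasibility: ΣzᵢKᵢ = 1.6666, Σzᵢ/Kᵢ = 1.2901 — both > 1, two phases present.
Iterate (Newton) starting at ψ = 0.5:
  ψ = 0.5000: g = 0.10081, g' = -0.7591 → ψ = 0.6328
  ψ = 0.6328: g = 0.00286, g' = -0.7259 → ψ = 0.6367
Converged at ψ = 0.6367.
Compositions from xᵢ = zᵢ/(1+ψ(Kᵢ−1)), yᵢ = Kᵢxᵢ:
  carbon tetrachloride: x = 0.0611, y = 0.1987
  ethyl acetate: x = 0.1649, y = 0.4531
  o-xylene: x = 0.7739, y = 0.3483

ψ = 0.6367, x_o-xylene = 0.7739, y_o-xylene = 0.3483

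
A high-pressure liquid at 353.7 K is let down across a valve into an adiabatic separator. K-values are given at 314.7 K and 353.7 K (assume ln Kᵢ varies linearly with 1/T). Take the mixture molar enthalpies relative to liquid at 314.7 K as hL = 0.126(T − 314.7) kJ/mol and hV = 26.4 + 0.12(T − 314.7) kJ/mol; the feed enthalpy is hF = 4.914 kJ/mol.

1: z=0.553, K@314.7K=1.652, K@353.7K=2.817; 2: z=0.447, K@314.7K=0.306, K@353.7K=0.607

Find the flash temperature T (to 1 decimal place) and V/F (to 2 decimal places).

Adiabatic flash: solve Rachford–Rice at each trial T, then check hF = ψ·hV(T) + (1−ψ)·hL(T).
  T = 314.7 K: K = (1.652, 0.306), RR gives ψ = 0.111, H_out = 2.937 kJ/mol
  T = 353.7 K: K = (2.817, 0.607), RR gives ψ = 1.000, H_out = 31.080 kJ/mol
  T = 334.2 K: K = (2.191, 0.440), RR gives ψ = 0.612, H_out = 18.533 kJ/mol
  T = 324.4 K: K = (1.909, 0.368), RR gives ψ = 0.384, H_out = 11.338 kJ/mol
  T = 319.5 K: K = (1.777, 0.336), RR gives ψ = 0.257, H_out = 7.386 kJ/mol
  T = 317.1 K: K = (1.714, 0.321), RR gives ψ = 0.188, H_out = 5.256 kJ/mol
Linear interpolation between T = 314.7 (H_out = 2.937) and T = 317.1 (H_out = 5.256) on hF = 4.914 gives T ≈ 316.7 K, at which ψ = 0.18.

T = 316.7 K, V/F = 0.18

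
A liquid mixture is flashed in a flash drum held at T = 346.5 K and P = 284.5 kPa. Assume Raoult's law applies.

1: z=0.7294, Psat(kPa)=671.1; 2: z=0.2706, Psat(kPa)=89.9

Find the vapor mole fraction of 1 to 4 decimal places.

y_1 = 0.7898

Raoult's law: Kᵢ = Pᵢˢᵃᵗ/P = Pᵢˢᵃᵗ/284.5.
  K_1 = 671.1/284.5 = 2.358875, K_2 = 89.9/284.5 = 0.315993
Material balance + equilibrium reduce to Σ zᵢ(Kᵢ−1)/(1+ψ(Kᵢ−1)) = 0.
g(0) = ΣzᵢKᵢ − 1 = 0.8061 and g(1) = 1 − Σzᵢ/Kᵢ = -0.1656, so a root lies in (0, 1).
Newton–Raphson from ψ = 0.5:
  ψ = 0.5000: g = 0.30888, g' = -0.7699 → ψ = 0.9012
  ψ = 0.9012: g = -0.03697, g' = -1.1326 → ψ = 0.8685
  ψ = 0.8685: g = -0.00136, g' = -1.0517 → ψ = 0.8672
Converged at ψ = 0.8672.
Compositions from xᵢ = zᵢ/(1+ψ(Kᵢ−1)), yᵢ = Kᵢxᵢ:
  1: x = 0.3348, y = 0.7898
  2: x = 0.6652, y = 0.2102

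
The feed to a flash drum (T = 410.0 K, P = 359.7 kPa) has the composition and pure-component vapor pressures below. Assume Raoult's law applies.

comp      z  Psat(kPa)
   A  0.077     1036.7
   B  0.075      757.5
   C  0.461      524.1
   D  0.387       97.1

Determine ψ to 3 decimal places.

Raoult's law: Kᵢ = Pᵢˢᵃᵗ/P = Pᵢˢᵃᵗ/359.7.
  K_A = 1036.7/359.7 = 2.88212, K_B = 757.5/359.7 = 2.10592, K_C = 524.1/359.7 = 1.45705, K_D = 97.1/359.7 = 0.26995
Rachford–Rice: g(ψ) = Σ zᵢ(Kᵢ−1)/(1+ψ(Kᵢ−1)) = 0.
Feasibility: ΣzᵢKᵢ = 1.156, Σzᵢ/Kᵢ = 1.812 — both > 1, two phases present.
Newton–Raphson from ψ = 0.5:
  ψ = 0.500: g = -0.1454, g' = -0.686 → ψ = 0.288
  ψ = 0.288: g = -0.0147, g' = -0.573 → ψ = 0.262
Converged at ψ = 0.262.

ψ = 0.262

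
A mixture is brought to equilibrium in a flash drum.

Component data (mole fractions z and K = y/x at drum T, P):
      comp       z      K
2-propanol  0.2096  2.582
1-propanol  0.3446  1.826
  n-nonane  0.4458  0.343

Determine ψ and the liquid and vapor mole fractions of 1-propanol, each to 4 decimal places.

ψ = 0.4288, x_1-propanol = 0.2545, y_1-propanol = 0.4647

Rachford–Rice: g(ψ) = Σ zᵢ(Kᵢ−1)/(1+ψ(Kᵢ−1)) = 0.
Check two-phase: ΣzᵢKᵢ = 1.3233 > 1 and Σzᵢ/Kᵢ = 1.5696 > 1, so g(0) = 0.3233 > 0 and g(1) = -0.5696 < 0.
Newton–Raphson from ψ = 0.5:
  ψ = 0.5000: g = -0.04959, g' = -0.7080 → ψ = 0.4300
  ψ = 0.4300: g = -0.00081, g' = -0.6876 → ψ = 0.4288
Converged at ψ = 0.4288.
Compositions from xᵢ = zᵢ/(1+ψ(Kᵢ−1)), yᵢ = Kᵢxᵢ:
  2-propanol: x = 0.1249, y = 0.3225
  1-propanol: x = 0.2545, y = 0.4647
  n-nonane: x = 0.6206, y = 0.2129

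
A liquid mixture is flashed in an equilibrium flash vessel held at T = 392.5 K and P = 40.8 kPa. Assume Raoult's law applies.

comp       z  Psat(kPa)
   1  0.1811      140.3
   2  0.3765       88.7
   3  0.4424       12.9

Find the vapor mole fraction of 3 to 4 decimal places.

y_3 = 0.2170

Raoult's law: Kᵢ = Pᵢˢᵃᵗ/P = Pᵢˢᵃᵗ/40.8.
  K_1 = 140.3/40.8 = 3.438725, K_2 = 88.7/40.8 = 2.174020, K_3 = 12.9/40.8 = 0.316176
Rachford–Rice: g(ψ) = Σ zᵢ(Kᵢ−1)/(1+ψ(Kᵢ−1)) = 0.
g(0) = ΣzᵢKᵢ − 1 = 0.5811 and g(1) = 1 − Σzᵢ/Kᵢ = -0.6251, so a root lies in (0, 1).
Iterate (Newton) starting at ψ = 0.39:
  ψ = 0.3900: g = 0.11701, g' = -0.9118 → ψ = 0.5183
  ψ = 0.5183: g = 0.00124, g' = -0.9071 → ψ = 0.5197
Converged at ψ = 0.5197.
Compositions from xᵢ = zᵢ/(1+ψ(Kᵢ−1)), yᵢ = Kᵢxᵢ:
  1: x = 0.0799, y = 0.2747
  2: x = 0.2338, y = 0.5084
  3: x = 0.6863, y = 0.2170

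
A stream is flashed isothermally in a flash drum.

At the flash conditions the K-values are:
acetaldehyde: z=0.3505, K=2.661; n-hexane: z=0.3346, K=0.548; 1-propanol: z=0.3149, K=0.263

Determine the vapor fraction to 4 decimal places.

Material balance + equilibrium reduce to Σ zᵢ(Kᵢ−1)/(1+ψ(Kᵢ−1)) = 0.
Feasibility: ΣzᵢKᵢ = 1.1989, Σzᵢ/Kᵢ = 1.9396 — both > 1, two phases present.
Iterate (Newton) starting at ψ = 0.5:
  ψ = 0.5000: g = -0.24486, g' = -0.8316 → ψ = 0.2056
  ψ = 0.2056: g = -0.00625, g' = -0.8580 → ψ = 0.1983
Converged at ψ = 0.1983.

ψ = 0.1983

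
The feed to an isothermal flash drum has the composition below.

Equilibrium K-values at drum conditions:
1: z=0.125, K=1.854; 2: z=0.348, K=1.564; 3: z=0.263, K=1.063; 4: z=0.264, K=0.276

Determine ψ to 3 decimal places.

Rachford–Rice: g(ψ) = Σ zᵢ(Kᵢ−1)/(1+ψ(Kᵢ−1)) = 0.
g(0) = ΣzᵢKᵢ − 1 = 0.128 and g(1) = 1 − Σzᵢ/Kᵢ = -0.494, so a root lies in (0, 1).
Iterate (Newton) starting at ψ = 0.68:
  ψ = 0.680: g = -0.1512, g' = -0.632 → ψ = 0.441
  ψ = 0.441: g = -0.0299, g' = -0.419 → ψ = 0.369
  ψ = 0.369: g = -0.0012, g' = -0.387 → ψ = 0.366
Converged at ψ = 0.366.

ψ = 0.366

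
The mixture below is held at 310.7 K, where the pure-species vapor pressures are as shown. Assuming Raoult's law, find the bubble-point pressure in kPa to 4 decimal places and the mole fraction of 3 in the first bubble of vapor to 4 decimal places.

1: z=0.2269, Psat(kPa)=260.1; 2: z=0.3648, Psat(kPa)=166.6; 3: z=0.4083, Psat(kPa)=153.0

Pbub = 182.2623 kPa, y_3 = 0.3427

At the bubble point ψ → 0, so ΣzᵢKᵢ = 1 with Kᵢ = Pᵢˢᵃᵗ/P ⇒ P = ΣzᵢPᵢˢᵃᵗ.
P = 0.2269·260.1 + 0.3648·166.6 + 0.4083·153.0 = 182.2623 kPa
yᵢ = zᵢPᵢˢᵃᵗ/P ⇒ y_3 = 0.4083·153.0/182.2623 = 0.3427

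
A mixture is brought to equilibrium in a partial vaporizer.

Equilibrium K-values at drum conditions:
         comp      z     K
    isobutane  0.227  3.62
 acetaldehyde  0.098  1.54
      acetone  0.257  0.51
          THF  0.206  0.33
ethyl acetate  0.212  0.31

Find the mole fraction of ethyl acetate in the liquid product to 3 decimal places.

Material balance + equilibrium reduce to Σ zᵢ(Kᵢ−1)/(1+β(Kᵢ−1)) = 0.
Check two-phase: ΣzᵢKᵢ = 1.237 > 1 and Σzᵢ/Kᵢ = 1.938 > 1, so g(0) = 0.237 > 0 and g(1) = -0.938 < 0.
Newton iteration, β⁰ = 0.47:
  β = 0.470: g = -0.2728, g' = -0.853 → β = 0.150
  β = 0.150: g = 0.0230, g' = -1.138 → β = 0.171
Converged at β = 0.171.
Compositions from xᵢ = zᵢ/(1+β(Kᵢ−1)), yᵢ = Kᵢxᵢ:
  isobutane: x = 0.157, y = 0.567
  acetaldehyde: x = 0.090, y = 0.138
  acetone: x = 0.281, y = 0.143
  THF: x = 0.233, y = 0.077
  ethyl acetate: x = 0.240, y = 0.075

x_ethyl acetate = 0.240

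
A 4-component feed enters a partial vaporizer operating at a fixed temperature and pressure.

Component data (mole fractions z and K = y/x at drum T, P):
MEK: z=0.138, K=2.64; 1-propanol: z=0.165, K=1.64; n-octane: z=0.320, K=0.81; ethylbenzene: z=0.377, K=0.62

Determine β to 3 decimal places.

β = 0.349

Rachford–Rice: g(β) = Σ zᵢ(Kᵢ−1)/(1+β(Kᵢ−1)) = 0.
Feasibility: ΣzᵢKᵢ = 1.128, Σzᵢ/Kᵢ = 1.156 — both > 1, two phases present.
Iterate (Newton) starting at β = 0.37:
  β = 0.370: g = -0.0059, g' = -0.275 → β = 0.349
Converged at β = 0.349.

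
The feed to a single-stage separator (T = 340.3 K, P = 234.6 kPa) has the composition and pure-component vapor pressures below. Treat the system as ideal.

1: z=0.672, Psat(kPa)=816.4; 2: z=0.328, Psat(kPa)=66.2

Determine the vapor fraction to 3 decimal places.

Raoult's law: Kᵢ = Pᵢˢᵃᵗ/P = Pᵢˢᵃᵗ/234.6.
  K_1 = 816.4/234.6 = 3.47997, K_2 = 66.2/234.6 = 0.28218
Material balance + equilibrium reduce to Σ zᵢ(Kᵢ−1)/(1+ψ(Kᵢ−1)) = 0.
g(0) = ΣzᵢKᵢ − 1 = 1.431 and g(1) = 1 − Σzᵢ/Kᵢ = -0.355, so a root lies in (0, 1).
Binary case is linear: z₁(K₁−1)(1+ψ(K₂−1)) + z₂(K₂−1)(1+ψ(K₁−1)) = 0
⇒ ψ = [z₁(K₁−1)+z₂(K₂−1)] / [−(K₁−1)(K₂−1)] = 1.4311/1.7802 = 0.804

ψ = 0.804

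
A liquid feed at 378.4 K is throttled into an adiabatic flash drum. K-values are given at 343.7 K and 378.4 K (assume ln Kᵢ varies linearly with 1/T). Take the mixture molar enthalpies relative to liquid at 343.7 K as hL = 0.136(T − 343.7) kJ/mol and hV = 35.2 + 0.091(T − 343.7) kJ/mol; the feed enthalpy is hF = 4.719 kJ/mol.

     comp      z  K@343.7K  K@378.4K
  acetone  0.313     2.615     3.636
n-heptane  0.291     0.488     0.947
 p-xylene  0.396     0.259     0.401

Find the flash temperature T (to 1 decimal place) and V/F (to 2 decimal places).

T = 348.5 K, V/F = 0.12

Adiabatic flash: solve Rachford–Rice at each trial T, then check hF = ψ·hV(T) + (1−ψ)·hL(T).
  T = 343.7 K: K = (2.615, 0.488, 0.259), RR gives ψ = 0.060, H_out = 2.113 kJ/mol
  T = 378.4 K: K = (3.636, 0.947, 0.401), RR gives ψ = 0.502, H_out = 21.610 kJ/mol
  T = 361.0 K: K = (3.107, 0.690, 0.325), RR gives ψ = 0.265, H_out = 11.460 kJ/mol
  T = 352.4 K: K = (2.858, 0.583, 0.291), RR gives ψ = 0.162, H_out = 6.819 kJ/mol
  T = 348.0 K: K = (2.734, 0.534, 0.275), RR gives ψ = 0.111, H_out = 4.456 kJ/mol
  T = 350.2 K: K = (2.795, 0.558, 0.283), RR gives ψ = 0.136, H_out = 5.640 kJ/mol
Linear interpolation between T = 348.0 (H_out = 4.456) and T = 350.2 (H_out = 5.640) on hF = 4.719 gives T ≈ 348.5 K, at which ψ = 0.12.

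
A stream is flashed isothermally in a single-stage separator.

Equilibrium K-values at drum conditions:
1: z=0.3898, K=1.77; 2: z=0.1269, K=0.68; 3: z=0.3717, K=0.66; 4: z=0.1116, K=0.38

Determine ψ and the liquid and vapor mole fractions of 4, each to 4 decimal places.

ψ = 0.2072, x_4 = 0.1281, y_4 = 0.0487

Material balance + equilibrium reduce to Σ zᵢ(Kᵢ−1)/(1+ψ(Kᵢ−1)) = 0.
Feasibility: ΣzᵢKᵢ = 1.0640, Σzᵢ/Kᵢ = 1.2637 — both > 1, two phases present.
Newton iteration, ψ⁰ = 0.66:
  ψ = 0.6600: g = -0.13253, g' = -0.3168 → ψ = 0.2417
  ψ = 0.2417: g = -0.01004, g' = -0.2899 → ψ = 0.2071
  ψ = 0.2071: g = 0.00005, g' = -0.2930 → ψ = 0.2072
Converged at ψ = 0.2072.
Compositions from xᵢ = zᵢ/(1+ψ(Kᵢ−1)), yᵢ = Kᵢxᵢ:
  1: x = 0.3362, y = 0.5950
  2: x = 0.1359, y = 0.0924
  3: x = 0.3999, y = 0.2639
  4: x = 0.1281, y = 0.0487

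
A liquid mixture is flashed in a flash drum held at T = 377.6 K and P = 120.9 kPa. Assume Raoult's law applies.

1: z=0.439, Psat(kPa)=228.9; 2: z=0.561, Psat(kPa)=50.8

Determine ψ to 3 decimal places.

ψ = 0.129

Raoult's law: Kᵢ = Pᵢˢᵃᵗ/P = Pᵢˢᵃᵗ/120.9.
  K_1 = 228.9/120.9 = 1.89330, K_2 = 50.8/120.9 = 0.42018
Material balance + equilibrium reduce to Σ zᵢ(Kᵢ−1)/(1+ψ(Kᵢ−1)) = 0.
Feasibility: ΣzᵢKᵢ = 1.067, Σzᵢ/Kᵢ = 1.567 — both > 1, two phases present.
Binary case is linear: z₁(K₁−1)(1+ψ(K₂−1)) + z₂(K₂−1)(1+ψ(K₁−1)) = 0
⇒ ψ = [z₁(K₁−1)+z₂(K₂−1)] / [−(K₁−1)(K₂−1)] = 0.0669/0.5180 = 0.129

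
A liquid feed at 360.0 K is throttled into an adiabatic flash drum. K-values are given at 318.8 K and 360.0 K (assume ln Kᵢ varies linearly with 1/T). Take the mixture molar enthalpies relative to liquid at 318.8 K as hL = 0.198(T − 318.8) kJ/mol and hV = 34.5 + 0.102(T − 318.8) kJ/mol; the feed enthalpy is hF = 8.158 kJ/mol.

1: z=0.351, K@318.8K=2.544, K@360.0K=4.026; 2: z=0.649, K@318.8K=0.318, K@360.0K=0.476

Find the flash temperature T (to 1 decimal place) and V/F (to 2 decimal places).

T = 327.9 K, V/F = 0.19

Adiabatic flash: solve Rachford–Rice at each trial T, then check hF = ψ·hV(T) + (1−ψ)·hL(T).
  T = 318.8 K: K = (2.544, 0.318), RR gives ψ = 0.094, H_out = 3.254 kJ/mol
  T = 360.0 K: K = (4.026, 0.476), RR gives ψ = 0.455, H_out = 22.067 kJ/mol
  T = 339.4 K: K = (3.245, 0.394), RR gives ψ = 0.290, H_out = 13.511 kJ/mol
  T = 329.1 K: K = (2.884, 0.355), RR gives ψ = 0.200, H_out = 8.736 kJ/mol
  T = 324.0 K: K = (2.713, 0.337), RR gives ψ = 0.150, H_out = 6.136 kJ/mol
  T = 326.6 K: K = (2.800, 0.346), RR gives ψ = 0.176, H_out = 7.486 kJ/mol
  T = 327.9 K: K = (2.844, 0.351), RR gives ψ = 0.189, H_out = 8.141 kJ/mol
Linear interpolation between T = 327.9 (H_out = 8.141) and T = 329.1 (H_out = 8.736) on hF = 8.158 gives T ≈ 327.9 K, at which ψ = 0.19.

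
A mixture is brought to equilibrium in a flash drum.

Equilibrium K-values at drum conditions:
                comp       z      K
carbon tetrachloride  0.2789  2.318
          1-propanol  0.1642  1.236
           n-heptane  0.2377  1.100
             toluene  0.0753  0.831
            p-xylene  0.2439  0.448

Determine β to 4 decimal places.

β = 0.7373

Rachford–Rice: g(β) = Σ zᵢ(Kᵢ−1)/(1+β(Kᵢ−1)) = 0.
g(0) = ΣzᵢKᵢ − 1 = 0.2828 and g(1) = 1 − Σzᵢ/Kᵢ = -0.1043, so a root lies in (0, 1).
Iterate (Newton) starting at β = 0.5:
  β = 0.5000: g = 0.07902, g' = -0.3298 → β = 0.7396
  β = 0.7396: g = -0.00078, g' = -0.3480 → β = 0.7373
Converged at β = 0.7373.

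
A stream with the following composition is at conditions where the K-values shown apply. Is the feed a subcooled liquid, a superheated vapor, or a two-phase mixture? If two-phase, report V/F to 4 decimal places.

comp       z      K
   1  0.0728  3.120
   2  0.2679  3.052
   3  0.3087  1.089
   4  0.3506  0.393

ΣzᵢKᵢ = 1.5187; Σzᵢ/Kᵢ = 1.2867.
Both exceed 1, so a two-phase solution exists.
Rachford–Rice: g(ψ) = Σ zᵢ(Kᵢ−1)/(1+ψ(Kᵢ−1)) = 0.
Newton–Raphson from ψ = 0.53:
  ψ = 0.5300: g = 0.04850, g' = -0.6144 → ψ = 0.6089
  ψ = 0.6089: g = 0.00021, g' = -0.6125 → ψ = 0.6093
Converged at ψ = 0.6093.

two-phase, V/F = 0.6093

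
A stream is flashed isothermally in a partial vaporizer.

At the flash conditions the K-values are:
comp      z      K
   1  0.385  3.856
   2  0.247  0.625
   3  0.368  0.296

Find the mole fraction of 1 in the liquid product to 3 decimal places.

Let ψ = V/F and solve Σ zᵢ(Kᵢ−1)/(1+ψ(Kᵢ−1)) = 0.
g(0) = ΣzᵢKᵢ − 1 = 0.748 and g(1) = 1 − Σzᵢ/Kᵢ = -0.738, so a root lies in (0, 1).
Newton–Raphson from ψ = 0.47:
  ψ = 0.470: g = -0.0302, g' = -1.031 → ψ = 0.441
Converged at ψ = 0.441.
Compositions from xᵢ = zᵢ/(1+ψ(Kᵢ−1)), yᵢ = Kᵢxᵢ:
  1: x = 0.170, y = 0.657
  2: x = 0.296, y = 0.185
  3: x = 0.534, y = 0.158

x_1 = 0.170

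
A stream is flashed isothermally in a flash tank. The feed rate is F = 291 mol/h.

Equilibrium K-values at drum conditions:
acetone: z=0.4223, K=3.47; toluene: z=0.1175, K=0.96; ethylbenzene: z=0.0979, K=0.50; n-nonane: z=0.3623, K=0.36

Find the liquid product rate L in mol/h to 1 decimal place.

Newton iteration, ψ⁰ = 0.5:
  ψ = 0.5000: g = 0.05565, g' = -0.8804 → ψ = 0.5632
  ψ = 0.5632: g = 0.00072, g' = -0.8611 → ψ = 0.5641
Converged at ψ = 0.5641.
Then V = ψ·F = 0.5641·291 = 164.1 mol/h and L = F − V = 126.9 mol/h.

L = 126.9 mol/h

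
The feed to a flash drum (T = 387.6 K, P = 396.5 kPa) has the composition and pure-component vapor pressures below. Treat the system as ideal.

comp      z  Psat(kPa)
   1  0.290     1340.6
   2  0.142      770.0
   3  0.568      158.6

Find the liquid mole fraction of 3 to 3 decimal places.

Raoult's law: Kᵢ = Pᵢˢᵃᵗ/P = Pᵢˢᵃᵗ/396.5.
  K_1 = 1340.6/396.5 = 3.38108, K_2 = 770.0/396.5 = 1.94199, K_3 = 158.6/396.5 = 0.40000
Iterate (Newton) starting at β = 0.5:
  β = 0.500: g = -0.0807, g' = -0.818 → β = 0.401
  β = 0.401: g = 0.0012, g' = -0.851 → β = 0.403
Converged at β = 0.403.
Compositions from xᵢ = zᵢ/(1+β(Kᵢ−1)), yᵢ = Kᵢxᵢ:
  1: x = 0.148, y = 0.500
  2: x = 0.103, y = 0.200
  3: x = 0.749, y = 0.300

x_3 = 0.749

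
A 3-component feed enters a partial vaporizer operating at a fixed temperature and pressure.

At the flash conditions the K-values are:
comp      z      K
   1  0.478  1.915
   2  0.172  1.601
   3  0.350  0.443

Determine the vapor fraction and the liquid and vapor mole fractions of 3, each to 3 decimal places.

Material balance + equilibrium reduce to Σ zᵢ(Kᵢ−1)/(1+ψ(Kᵢ−1)) = 0.
g(0) = ΣzᵢKᵢ − 1 = 0.346 and g(1) = 1 − Σzᵢ/Kᵢ = -0.147, so a root lies in (0, 1).
Iterate (Newton) starting at ψ = 0.52:
  ψ = 0.520: g = 0.1007, g' = -0.435 → ψ = 0.751
  ψ = 0.751: g = -0.0049, g' = -0.491 → ψ = 0.741
Converged at ψ = 0.741.
Compositions from xᵢ = zᵢ/(1+ψ(Kᵢ−1)), yᵢ = Kᵢxᵢ:
  1: x = 0.285, y = 0.545
  2: x = 0.119, y = 0.190
  3: x = 0.596, y = 0.264

ψ = 0.741, x_3 = 0.596, y_3 = 0.264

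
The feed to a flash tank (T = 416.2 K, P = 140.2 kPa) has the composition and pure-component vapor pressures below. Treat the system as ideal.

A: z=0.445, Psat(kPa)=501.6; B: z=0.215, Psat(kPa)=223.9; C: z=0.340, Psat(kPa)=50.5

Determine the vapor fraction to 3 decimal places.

Raoult's law: Kᵢ = Pᵢˢᵃᵗ/P = Pᵢˢᵃᵗ/140.2.
  K_A = 501.6/140.2 = 3.57775, K_B = 223.9/140.2 = 1.59700, K_C = 50.5/140.2 = 0.36020
Material balance + equilibrium reduce to Σ zᵢ(Kᵢ−1)/(1+ψ(Kᵢ−1)) = 0.
Check two-phase: ΣzᵢKᵢ = 2.058 > 1 and Σzᵢ/Kᵢ = 1.203 > 1, so g(0) = 1.058 > 0 and g(1) = -0.203 < 0.
Iterate (Newton) starting at ψ = 0.5:
  ψ = 0.500: g = 0.2802, g' = -0.911 → ψ = 0.808
  ψ = 0.808: g = 0.0087, g' = -0.942 → ψ = 0.817
Converged at ψ = 0.817.

ψ = 0.817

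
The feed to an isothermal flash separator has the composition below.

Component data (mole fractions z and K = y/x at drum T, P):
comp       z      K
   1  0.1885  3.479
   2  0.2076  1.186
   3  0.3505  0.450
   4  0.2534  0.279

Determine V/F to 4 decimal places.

V/F = 0.1114

Material balance + equilibrium reduce to Σ zᵢ(Kᵢ−1)/(1+V/F(Kᵢ−1)) = 0.
g(0) = ΣzᵢKᵢ − 1 = 0.1304 and g(1) = 1 − Σzᵢ/Kᵢ = -0.9164, so a root lies in (0, 1).
Newton iteration, V/F⁰ = 0.6:
  V/F = 0.6000: g = -0.38712, g' = -0.8384 → V/F = 0.1383
  V/F = 0.1383: g = -0.02591, g' = -0.9360 → V/F = 0.1106
  V/F = 0.1106: g = 0.00081, g' = -0.9962 → V/F = 0.1114
Converged at V/F = 0.1114.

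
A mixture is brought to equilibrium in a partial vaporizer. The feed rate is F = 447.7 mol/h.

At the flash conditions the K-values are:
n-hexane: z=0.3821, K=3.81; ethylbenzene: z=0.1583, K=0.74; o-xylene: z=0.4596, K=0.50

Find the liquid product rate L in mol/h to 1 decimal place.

L = 163.7 mol/h

Let ψ = V/F and solve Σ zᵢ(Kᵢ−1)/(1+ψ(Kᵢ−1)) = 0.
Feasibility: ΣzᵢKᵢ = 1.8027, Σzᵢ/Kᵢ = 1.2334 — both > 1, two phases present.
Iterate (Newton) starting at ψ = 0.5:
  ψ = 0.5000: g = 0.09274, g' = -0.7400 → ψ = 0.6253
  ψ = 0.6253: g = 0.00595, g' = -0.6554 → ψ = 0.6344
Converged at ψ = 0.6344.
Then V = ψ·F = 0.6344·447.7 = 284.0 mol/h and L = F − V = 163.7 mol/h.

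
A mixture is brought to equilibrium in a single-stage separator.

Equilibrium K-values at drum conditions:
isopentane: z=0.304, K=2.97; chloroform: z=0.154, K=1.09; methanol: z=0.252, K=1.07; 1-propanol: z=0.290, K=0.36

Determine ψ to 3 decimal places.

Newton–Raphson from ψ = 0.5:
  ψ = 0.500: g = 0.0591, g' = -0.559 → ψ = 0.606
Converged at ψ = 0.606.

ψ = 0.606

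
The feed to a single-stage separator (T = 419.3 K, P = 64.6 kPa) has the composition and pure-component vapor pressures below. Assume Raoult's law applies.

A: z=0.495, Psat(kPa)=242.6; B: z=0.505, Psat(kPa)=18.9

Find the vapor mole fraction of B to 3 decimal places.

Raoult's law: Kᵢ = Pᵢˢᵃᵗ/P = Pᵢˢᵃᵗ/64.6.
  K_A = 242.6/64.6 = 3.75542, K_B = 18.9/64.6 = 0.29257
Material balance + equilibrium reduce to Σ zᵢ(Kᵢ−1)/(1+V/F(Kᵢ−1)) = 0.
Check two-phase: ΣzᵢKᵢ = 2.007 > 1 and Σzᵢ/Kᵢ = 1.858 > 1, so g(0) = 1.007 > 0 and g(1) = -0.858 < 0.
Binary case is linear: z₁(K₁−1)(1+V/F(K₂−1)) + z₂(K₂−1)(1+V/F(K₁−1)) = 0
⇒ V/F = [z₁(K₁−1)+z₂(K₂−1)] / [−(K₁−1)(K₂−1)] = 1.0067/1.9493 = 0.516
Compositions from xᵢ = zᵢ/(1+V/F(Kᵢ−1)), yᵢ = Kᵢxᵢ:
  A: x = 0.204, y = 0.767
  B: x = 0.796, y = 0.233

y_B = 0.233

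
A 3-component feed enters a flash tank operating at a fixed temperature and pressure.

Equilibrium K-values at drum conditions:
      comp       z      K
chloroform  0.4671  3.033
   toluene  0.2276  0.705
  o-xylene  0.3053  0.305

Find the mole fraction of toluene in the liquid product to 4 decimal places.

x_toluene = 0.2745

Material balance + equilibrium reduce to Σ zᵢ(Kᵢ−1)/(1+V/F(Kᵢ−1)) = 0.
g(0) = ΣzᵢKᵢ − 1 = 0.6703 and g(1) = 1 − Σzᵢ/Kᵢ = -0.4778, so a root lies in (0, 1).
Newton iteration, V/F⁰ = 0.5:
  V/F = 0.5000: g = 0.06698, g' = -0.8484 → V/F = 0.5789
  V/F = 0.5789: g = 0.00019, g' = -0.8490 → V/F = 0.5792
Converged at V/F = 0.5792.
Compositions from xᵢ = zᵢ/(1+V/F(Kᵢ−1)), yᵢ = Kᵢxᵢ:
  chloroform: x = 0.2145, y = 0.6506
  toluene: x = 0.2745, y = 0.1935
  o-xylene: x = 0.5110, y = 0.1559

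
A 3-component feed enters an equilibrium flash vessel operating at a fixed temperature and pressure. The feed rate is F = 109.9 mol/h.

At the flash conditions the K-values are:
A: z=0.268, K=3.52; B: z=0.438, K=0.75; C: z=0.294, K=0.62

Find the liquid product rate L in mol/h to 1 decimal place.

L = 45.3 mol/h

Rachford–Rice: g(ψ) = Σ zᵢ(Kᵢ−1)/(1+ψ(Kᵢ−1)) = 0.
g(0) = ΣzᵢKᵢ − 1 = 0.454 and g(1) = 1 − Σzᵢ/Kᵢ = -0.134, so a root lies in (0, 1).
Newton–Raphson from ψ = 0.64:
  ψ = 0.640: g = -0.0195, g' = -0.362 → ψ = 0.586
  ψ = 0.586: g = 0.0006, g' = -0.385 → ψ = 0.588
Converged at ψ = 0.588.
Then V = ψ·F = 0.5877·109.9 = 64.6 mol/h and L = F − V = 45.3 mol/h.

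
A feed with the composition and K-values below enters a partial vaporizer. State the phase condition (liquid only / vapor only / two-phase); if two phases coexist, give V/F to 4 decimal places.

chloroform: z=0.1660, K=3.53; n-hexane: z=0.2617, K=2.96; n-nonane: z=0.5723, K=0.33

two-phase, V/F = 0.3741

ΣzᵢKᵢ = 1.5495; Σzᵢ/Kᵢ = 1.8697.
Both exceed 1, so a two-phase solution exists.
Let ψ = V/F and solve Σ zᵢ(Kᵢ−1)/(1+ψ(Kᵢ−1)) = 0.
Newton–Raphson from ψ = 0.5:
  ψ = 0.5000: g = -0.13212, g' = -1.0445 → ψ = 0.3735
  ψ = 0.3735: g = 0.00065, g' = -1.0730 → ψ = 0.3741
Converged at ψ = 0.3741.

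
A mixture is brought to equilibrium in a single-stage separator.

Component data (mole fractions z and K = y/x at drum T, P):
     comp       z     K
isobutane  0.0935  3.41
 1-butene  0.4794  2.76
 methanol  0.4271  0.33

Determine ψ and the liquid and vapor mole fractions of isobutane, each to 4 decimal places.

Rachford–Rice: g(ψ) = Σ zᵢ(Kᵢ−1)/(1+ψ(Kᵢ−1)) = 0.
Feasibility: ΣzᵢKᵢ = 1.7829, Σzᵢ/Kᵢ = 1.4954 — both > 1, two phases present.
Newton–Raphson from ψ = 0.36:
  ψ = 0.3600: g = 0.26003, g' = -1.0451 → ψ = 0.6088
  ψ = 0.6088: g = 0.01536, g' = -0.9821 → ψ = 0.6244
Converged at ψ = 0.6244.
Compositions from xᵢ = zᵢ/(1+ψ(Kᵢ−1)), yᵢ = Kᵢxᵢ:
  isobutane: x = 0.0373, y = 0.1273
  1-butene: x = 0.2284, y = 0.6304
  methanol: x = 0.7343, y = 0.2423

ψ = 0.6244, x_isobutane = 0.0373, y_isobutane = 0.1273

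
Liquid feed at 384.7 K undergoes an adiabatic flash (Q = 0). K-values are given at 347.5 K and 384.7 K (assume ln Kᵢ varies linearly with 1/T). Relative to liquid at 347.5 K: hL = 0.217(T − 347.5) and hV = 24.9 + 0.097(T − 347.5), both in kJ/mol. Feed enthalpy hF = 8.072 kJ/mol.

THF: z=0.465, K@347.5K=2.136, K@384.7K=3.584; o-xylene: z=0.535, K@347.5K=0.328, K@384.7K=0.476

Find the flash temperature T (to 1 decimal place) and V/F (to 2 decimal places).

T = 351.9 K, V/F = 0.29

Adiabatic flash: solve Rachford–Rice at each trial T, then check hF = ψ·hV(T) + (1−ψ)·hL(T).
  T = 347.5 K: K = (2.136, 0.328), RR gives ψ = 0.221, H_out = 5.503 kJ/mol
  T = 384.7 K: K = (3.584, 0.476), RR gives ψ = 0.680, H_out = 21.976 kJ/mol
  T = 366.1 K: K = (2.803, 0.399), RR gives ψ = 0.477, H_out = 14.847 kJ/mol
  T = 356.8 K: K = (2.456, 0.363), RR gives ψ = 0.362, H_out = 10.629 kJ/mol
  T = 352.1 K: K = (2.291, 0.345), RR gives ψ = 0.295, H_out = 8.189 kJ/mol
  T = 349.8 K: K = (2.213, 0.336), RR gives ψ = 0.260, H_out = 6.889 kJ/mol
Linear interpolation between T = 349.8 (H_out = 6.889) and T = 352.1 (H_out = 8.189) on hF = 8.072 gives T ≈ 351.9 K, at which ψ = 0.29.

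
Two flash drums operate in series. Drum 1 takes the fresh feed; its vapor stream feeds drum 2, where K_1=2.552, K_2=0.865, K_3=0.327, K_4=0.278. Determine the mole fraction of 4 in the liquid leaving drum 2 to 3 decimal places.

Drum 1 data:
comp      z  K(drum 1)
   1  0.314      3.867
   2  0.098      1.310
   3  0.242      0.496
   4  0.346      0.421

Drum 1:
Newton iteration, ψ₁⁰ = 0.59:
  ψ₁ = 0.590: g = -0.1177, g' = -0.755 → ψ₁ = 0.434
  ψ₁ = 0.434: g = 0.0041, g' = -0.827 → ψ₁ = 0.439
Converged at ψ₁ = 0.439.
Drum-1 compositions:
  1: x = 0.139, y = 0.538
  2: x = 0.086, y = 0.113
  3: x = 0.311, y = 0.154
  4: x = 0.464, y = 0.195
Drum-2 feed = drum-1 vapor: z₂ = (0.5375, 0.1130, 0.1541, 0.1953).
Drum 2:
Rachford–Rice: g(ψ₂) = Σ zᵢ(Kᵢ−1)/(1+ψ₂(Kᵢ−1)) = 0.
g(0) = ΣzᵢKᵢ − 1 = 0.574 and g(1) = 1 − Σzᵢ/Kᵢ = -0.515, so a root lies in (0, 1).
Newton–Raphson from ψ₂ = 0.66:
  ψ₂ = 0.660: g = -0.0607, g' = -0.916 → ψ₂ = 0.594
  ψ₂ = 0.594: g = -0.0021, g' = -0.859 → ψ₂ = 0.591
Converged at ψ₂ = 0.591.
  1: x = 0.280, y = 0.715
  2: x = 0.123, y = 0.106
  3: x = 0.256, y = 0.084
  4: x = 0.341, y = 0.095

x_4 (drum 2) = 0.341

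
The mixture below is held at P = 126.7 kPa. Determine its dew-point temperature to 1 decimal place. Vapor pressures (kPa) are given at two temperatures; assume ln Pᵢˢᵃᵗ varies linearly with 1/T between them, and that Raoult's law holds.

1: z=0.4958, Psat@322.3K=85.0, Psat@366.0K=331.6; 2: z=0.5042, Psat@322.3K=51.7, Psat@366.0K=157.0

Dew-point temperature: Σzᵢ·P/Pᵢˢᵃᵗ(T) = 1. Interpolate ln Pᵢˢᵃᵗ = aᵢ + bᵢ/T.
  T = 322.3 K: ΣzᵢP/Pᵢˢᵃᵗ = 1.9747
  T = 366.0 K: ΣzᵢP/Pᵢˢᵃᵗ = 0.5963
  T = 344.1 K: ΣzᵢP/Pᵢˢᵃᵗ = 1.0443
  T = 355.1 K: ΣzᵢP/Pᵢˢᵃᵗ = 0.7810
  T = 349.6 K: ΣzᵢP/Pᵢˢᵃᵗ = 0.9010
  T = 346.9 K: ΣzᵢP/Pᵢˢᵃᵗ = 0.9681
Interpolating between 344.1 K and 346.9 K gives T ≈ 345.7 K.

T = 345.7 K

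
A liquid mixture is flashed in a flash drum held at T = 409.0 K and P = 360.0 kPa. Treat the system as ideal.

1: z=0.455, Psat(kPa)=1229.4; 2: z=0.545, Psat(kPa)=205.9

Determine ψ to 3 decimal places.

Raoult's law: Kᵢ = Pᵢˢᵃᵗ/P = Pᵢˢᵃᵗ/360.0.
  K_1 = 1229.4/360.0 = 3.41500, K_2 = 205.9/360.0 = 0.57194
Material balance + equilibrium reduce to Σ zᵢ(Kᵢ−1)/(1+ψ(Kᵢ−1)) = 0.
Feasibility: ΣzᵢKᵢ = 1.866, Σzᵢ/Kᵢ = 1.086 — both > 1, two phases present.
Binary case is linear: z₁(K₁−1)(1+ψ(K₂−1)) + z₂(K₂−1)(1+ψ(K₁−1)) = 0
⇒ ψ = [z₁(K₁−1)+z₂(K₂−1)] / [−(K₁−1)(K₂−1)] = 0.8655/1.0338 = 0.837

ψ = 0.837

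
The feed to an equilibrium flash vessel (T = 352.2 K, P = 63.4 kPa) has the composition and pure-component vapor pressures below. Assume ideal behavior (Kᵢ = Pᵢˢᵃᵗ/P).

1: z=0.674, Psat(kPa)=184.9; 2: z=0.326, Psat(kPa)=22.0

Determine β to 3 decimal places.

Raoult's law: Kᵢ = Pᵢˢᵃᵗ/P = Pᵢˢᵃᵗ/63.4.
  K_1 = 184.9/63.4 = 2.91640, K_2 = 22.0/63.4 = 0.34700
Binary case is linear: z₁(K₁−1)(1+β(K₂−1)) + z₂(K₂−1)(1+β(K₁−1)) = 0
⇒ β = [z₁(K₁−1)+z₂(K₂−1)] / [−(K₁−1)(K₂−1)] = 1.0788/1.2514 = 0.862

β = 0.862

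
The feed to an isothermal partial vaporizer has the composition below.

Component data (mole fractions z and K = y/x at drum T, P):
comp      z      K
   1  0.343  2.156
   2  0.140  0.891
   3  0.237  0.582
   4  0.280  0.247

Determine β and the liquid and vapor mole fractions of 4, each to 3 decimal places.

β = 0.114, x_4 = 0.306, y_4 = 0.076

Material balance + equilibrium reduce to Σ zᵢ(Kᵢ−1)/(1+β(Kᵢ−1)) = 0.
Check two-phase: ΣzᵢKᵢ = 1.071 > 1 and Σzᵢ/Kᵢ = 1.857 > 1, so g(0) = 0.071 > 0 and g(1) = -0.857 < 0.
Newton–Raphson from β = 0.6:
  β = 0.600: g = -0.2990, g' = -0.764 → β = 0.208
  β = 0.208: g = -0.0547, g' = -0.572 → β = 0.113
  β = 0.113: g = 0.0009, g' = -0.596 → β = 0.114
Converged at β = 0.114.
Compositions from xᵢ = zᵢ/(1+β(Kᵢ−1)), yᵢ = Kᵢxᵢ:
  1: x = 0.303, y = 0.653
  2: x = 0.142, y = 0.126
  3: x = 0.249, y = 0.145
  4: x = 0.306, y = 0.076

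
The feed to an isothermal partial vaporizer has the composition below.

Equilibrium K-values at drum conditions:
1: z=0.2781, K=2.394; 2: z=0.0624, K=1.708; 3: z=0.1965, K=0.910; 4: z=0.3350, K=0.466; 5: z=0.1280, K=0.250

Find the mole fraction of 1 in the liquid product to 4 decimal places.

Rachford–Rice: g(V/F) = Σ zᵢ(Kᵢ−1)/(1+V/F(Kᵢ−1)) = 0.
Check two-phase: ΣzᵢKᵢ = 1.1393 > 1 and Σzᵢ/Kᵢ = 1.5995 > 1, so g(0) = 0.1393 > 0 and g(1) = -0.5995 < 0.
Newton iteration, V/F⁰ = 0.5:
  V/F = 0.5000: g = -0.15510, g' = -0.5686 → V/F = 0.2272
  V/F = 0.2272: g = -0.00489, g' = -0.5649 → V/F = 0.2186
Converged at V/F = 0.2186.
Compositions from xᵢ = zᵢ/(1+V/F(Kᵢ−1)), yᵢ = Kᵢxᵢ:
  1: x = 0.2132, y = 0.5103
  2: x = 0.0540, y = 0.0923
  3: x = 0.2004, y = 0.1824
  4: x = 0.3793, y = 0.1767
  5: x = 0.1531, y = 0.0383

x_1 = 0.2132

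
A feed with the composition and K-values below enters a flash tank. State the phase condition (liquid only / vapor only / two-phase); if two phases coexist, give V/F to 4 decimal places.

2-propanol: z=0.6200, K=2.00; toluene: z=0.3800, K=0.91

ΣzᵢKᵢ = 1.5858; Σzᵢ/Kᵢ = 0.7276.
Since Σzᵢ/Kᵢ < 1 the mixture is above its dew point — single vapor phase.

vapor only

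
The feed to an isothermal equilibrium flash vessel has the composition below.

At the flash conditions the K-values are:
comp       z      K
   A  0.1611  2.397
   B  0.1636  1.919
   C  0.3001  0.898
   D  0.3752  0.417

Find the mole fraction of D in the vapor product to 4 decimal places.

Newton–Raphson from V/F = 0.65:
  V/F = 0.6500: g = -0.17292, g' = -0.4747 → V/F = 0.2857
  V/F = 0.2857: g = -0.01407, g' = -0.4342 → V/F = 0.2533
  V/F = 0.2533: g = 0.00011, g' = -0.4413 → V/F = 0.2536
Converged at V/F = 0.2536.
Compositions from xᵢ = zᵢ/(1+V/F(Kᵢ−1)), yᵢ = Kᵢxᵢ:
  A: x = 0.1190, y = 0.2851
  B: x = 0.1327, y = 0.2546
  C: x = 0.3081, y = 0.2766
  D: x = 0.4403, y = 0.1836

y_D = 0.1836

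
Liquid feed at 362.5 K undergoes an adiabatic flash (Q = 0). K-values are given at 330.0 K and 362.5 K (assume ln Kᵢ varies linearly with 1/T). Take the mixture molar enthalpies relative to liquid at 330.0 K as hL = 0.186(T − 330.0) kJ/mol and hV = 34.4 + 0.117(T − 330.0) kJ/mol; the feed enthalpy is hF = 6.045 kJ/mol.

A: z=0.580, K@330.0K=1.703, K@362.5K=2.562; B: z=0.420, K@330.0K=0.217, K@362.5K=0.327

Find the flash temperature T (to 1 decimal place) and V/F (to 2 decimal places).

T = 331.2 K, V/F = 0.17

Adiabatic flash: solve Rachford–Rice at each trial T, then check hF = ψ·hV(T) + (1−ψ)·hL(T).
  T = 330.0 K: K = (1.703, 0.217), RR gives ψ = 0.143, H_out = 4.930 kJ/mol
  T = 362.5 K: K = (2.562, 0.327), RR gives ψ = 0.593, H_out = 25.112 kJ/mol
  T = 346.2 K: K = (2.108, 0.269), RR gives ψ = 0.414, H_out = 16.792 kJ/mol
  T = 338.1 K: K = (1.899, 0.242), RR gives ψ = 0.298, H_out = 11.602 kJ/mol
  T = 334.1 K: K = (1.801, 0.230), RR gives ψ = 0.228, H_out = 8.554 kJ/mol
  T = 332.1 K: K = (1.753, 0.223), RR gives ψ = 0.189, H_out = 6.860 kJ/mol
Linear interpolation between T = 330.0 (H_out = 4.930) and T = 332.1 (H_out = 6.860) on hF = 6.045 gives T ≈ 331.2 K, at which ψ = 0.17.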